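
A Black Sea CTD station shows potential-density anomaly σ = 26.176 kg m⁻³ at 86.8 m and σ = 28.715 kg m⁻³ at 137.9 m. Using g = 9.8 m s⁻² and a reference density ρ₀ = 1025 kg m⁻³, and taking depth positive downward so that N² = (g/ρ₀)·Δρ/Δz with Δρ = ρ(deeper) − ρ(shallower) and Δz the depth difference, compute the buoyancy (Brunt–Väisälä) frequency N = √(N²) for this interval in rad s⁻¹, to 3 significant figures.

Δρ = 1028.715 − 1026.176 = 2.539 kg m⁻³ over Δz = 137.9 − 86.8 = 51.1 m.
N² = (9.8/1025) × (2.539/51.1) = 4.7506 × 10⁻⁴ s⁻².
N = √(4.7506 × 10⁻⁴) = 0.021796 rad s⁻¹ ≈ 0.0218 rad s⁻¹.

0.0218 rad s⁻¹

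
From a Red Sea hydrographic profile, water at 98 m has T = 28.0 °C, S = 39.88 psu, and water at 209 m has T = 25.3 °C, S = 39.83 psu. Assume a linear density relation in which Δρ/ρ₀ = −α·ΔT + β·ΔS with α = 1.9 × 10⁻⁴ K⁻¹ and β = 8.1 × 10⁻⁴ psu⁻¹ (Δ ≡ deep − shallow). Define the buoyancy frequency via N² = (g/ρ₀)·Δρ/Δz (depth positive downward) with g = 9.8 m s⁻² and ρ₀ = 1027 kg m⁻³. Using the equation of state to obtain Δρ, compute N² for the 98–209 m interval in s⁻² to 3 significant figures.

ΔT = -2.7 K, ΔS = -0.05 psu (deep − shallow).
Δρ/ρ₀ = −αΔT + βΔS = 5.13 × 10⁻⁴ − 4.05 × 10⁻⁵ = 4.725 × 10⁻⁴, so Δρ ≈ 0.4853 kg m⁻³.
N² = (g/ρ₀)·Δρ/Δz = g·(Δρ/ρ₀)/Δz = 9.8 × 4.725 × 10⁻⁴ / 111 = 4.1716 × 10⁻⁵ s⁻² ≈ 4.17 × 10⁻⁵ s⁻².

4.17 × 10⁻⁵ s⁻²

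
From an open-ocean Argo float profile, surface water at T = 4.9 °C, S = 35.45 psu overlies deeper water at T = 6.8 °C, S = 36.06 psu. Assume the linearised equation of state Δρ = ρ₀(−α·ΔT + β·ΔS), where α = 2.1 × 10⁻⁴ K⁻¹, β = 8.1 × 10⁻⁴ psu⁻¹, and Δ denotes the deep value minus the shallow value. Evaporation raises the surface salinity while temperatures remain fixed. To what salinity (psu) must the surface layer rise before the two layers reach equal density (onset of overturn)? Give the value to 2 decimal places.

Neutral buoyancy requires −α(T_deep − T_surf) + β(S_deep − S_surf′) = 0.
S_surf′ = S_deep − (α/β)·ΔT = 36.06 − (2.1 × 10⁻⁴/8.1 × 10⁻⁴)·(+1.9) = 35.5674 psu.
Increase required: 35.5674 − 35.45 = 0.1174 psu.

35.57 psu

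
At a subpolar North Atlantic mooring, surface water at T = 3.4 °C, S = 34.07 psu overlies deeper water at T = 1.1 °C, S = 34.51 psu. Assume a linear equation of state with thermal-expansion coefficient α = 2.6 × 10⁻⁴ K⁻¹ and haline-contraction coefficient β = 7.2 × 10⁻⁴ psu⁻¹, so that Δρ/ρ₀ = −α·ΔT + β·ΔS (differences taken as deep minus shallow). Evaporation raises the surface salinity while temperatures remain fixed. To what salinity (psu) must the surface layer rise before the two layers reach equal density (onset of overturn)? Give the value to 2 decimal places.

35.34 psu

Neutral buoyancy requires −α(T_deep − T_surf) + β(S_deep − S_surf′) = 0.
S_surf′ = S_deep − (α/β)·ΔT = 34.51 − (2.6 × 10⁻⁴/7.2 × 10⁻⁴)·(-2.3) = 35.3406 psu.
Increase required: 35.3406 − 34.07 = 1.2706 psu.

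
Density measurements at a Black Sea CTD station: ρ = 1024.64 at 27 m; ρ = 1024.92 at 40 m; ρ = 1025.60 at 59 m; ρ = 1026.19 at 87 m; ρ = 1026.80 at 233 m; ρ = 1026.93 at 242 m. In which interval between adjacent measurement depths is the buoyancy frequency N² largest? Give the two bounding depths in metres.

40–59 m

Compute the density gradient over each adjacent pair:
  27–40 m: Δρ/Δz = 0.28/13 = 0.022 kg m⁻⁴
  40–59 m: Δρ/Δz = 0.68/19 = 0.036 kg m⁻⁴
  59–87 m: Δρ/Δz = 0.59/28 = 0.021 kg m⁻⁴
  87–233 m: Δρ/Δz = 0.61/146 = 4.2 × 10⁻³ kg m⁻⁴
  233–242 m: Δρ/Δz = 0.13/9 = 0.014 kg m⁻⁴
The largest gradient is in the 40–59 m interval — the pycnocline.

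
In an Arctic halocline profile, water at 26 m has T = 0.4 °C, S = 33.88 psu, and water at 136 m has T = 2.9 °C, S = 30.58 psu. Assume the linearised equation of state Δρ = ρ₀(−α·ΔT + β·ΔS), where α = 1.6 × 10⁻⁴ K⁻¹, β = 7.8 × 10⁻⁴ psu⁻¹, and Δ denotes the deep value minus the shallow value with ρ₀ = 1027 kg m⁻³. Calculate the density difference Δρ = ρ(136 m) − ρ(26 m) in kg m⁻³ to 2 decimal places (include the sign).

ΔT = +2.5 K, ΔS = -3.30 psu (deep − shallow).
Δρ/ρ₀ = −(1.6 × 10⁻⁴)(+2.5) + (7.8 × 10⁻⁴)(-3.30) = -2.974 × 10⁻³.
Δρ = 1027 × (-2.974 × 10⁻³) = -3.05 kg m⁻³.
Negative Δρ: lighter below, statically unstable.

-3.05 kg m⁻³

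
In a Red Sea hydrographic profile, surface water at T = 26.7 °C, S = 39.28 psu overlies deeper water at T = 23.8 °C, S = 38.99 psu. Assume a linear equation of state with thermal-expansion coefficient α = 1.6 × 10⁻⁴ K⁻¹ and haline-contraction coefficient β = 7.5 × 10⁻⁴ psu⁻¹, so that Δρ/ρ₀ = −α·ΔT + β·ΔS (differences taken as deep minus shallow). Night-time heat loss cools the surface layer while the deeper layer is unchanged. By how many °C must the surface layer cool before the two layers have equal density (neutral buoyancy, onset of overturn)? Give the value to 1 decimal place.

Neutral buoyancy requires Δρ = 0, i.e. −α(T_deep − T_surf′) + β(S_deep − S_surf) = 0.
T_surf′ = T_deep − (β/α)·ΔS = 23.8 − (7.5 × 10⁻⁴/1.6 × 10⁻⁴)·(-0.29) = 25.159 °C.
Cooling required: 26.7 − (25.159) = 1.541 °C.

1.5 °C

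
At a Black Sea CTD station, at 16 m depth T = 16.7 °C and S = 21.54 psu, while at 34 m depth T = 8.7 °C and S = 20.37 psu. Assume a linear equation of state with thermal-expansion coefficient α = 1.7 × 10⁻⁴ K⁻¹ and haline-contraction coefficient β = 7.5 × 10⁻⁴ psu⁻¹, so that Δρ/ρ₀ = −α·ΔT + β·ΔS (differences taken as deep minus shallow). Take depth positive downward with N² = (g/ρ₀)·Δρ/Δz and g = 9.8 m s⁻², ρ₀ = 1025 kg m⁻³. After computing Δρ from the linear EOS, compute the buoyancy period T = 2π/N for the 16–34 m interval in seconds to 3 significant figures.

ΔT = -8.0 K, ΔS = -1.17 psu (deep − shallow).
Δρ/ρ₀ = −αΔT + βΔS = 1.36 × 10⁻³ − 8.775 × 10⁻⁴ = 4.825 × 10⁻⁴, so Δρ ≈ 0.4946 kg m⁻³.
N² = (g/ρ₀)·Δρ/Δz = g·(Δρ/ρ₀)/Δz = 9.8 × 4.825 × 10⁻⁴ / 18 = 2.6269 × 10⁻⁴ s⁻².
N = √(2.6269 × 10⁻⁴) = 0.016208 rad s⁻¹ → T = 2π/N = 387.66 s ≈ 388 s.

388 s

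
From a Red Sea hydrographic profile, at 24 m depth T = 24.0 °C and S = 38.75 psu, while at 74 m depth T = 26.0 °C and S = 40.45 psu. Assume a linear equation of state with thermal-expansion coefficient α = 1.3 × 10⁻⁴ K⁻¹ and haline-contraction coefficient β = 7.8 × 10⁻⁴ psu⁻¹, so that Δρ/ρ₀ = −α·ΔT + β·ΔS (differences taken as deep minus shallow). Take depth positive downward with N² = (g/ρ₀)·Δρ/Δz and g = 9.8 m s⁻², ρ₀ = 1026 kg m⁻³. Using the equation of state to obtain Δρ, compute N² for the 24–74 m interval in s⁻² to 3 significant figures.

2.09 × 10⁻⁴ s⁻²

ΔT = +2.0 K, ΔS = +1.70 psu (deep − shallow).
Δρ/ρ₀ = −αΔT + βΔS = -2.60 × 10⁻⁴ + 1.326 × 10⁻³ = 1.066 × 10⁻³, so Δρ ≈ 1.094 kg m⁻³.
N² = (g/ρ₀)·Δρ/Δz = g·(Δρ/ρ₀)/Δz = 9.8 × 1.066 × 10⁻³ / 50 = 2.0894 × 10⁻⁴ s⁻² ≈ 2.09 × 10⁻⁴ s⁻².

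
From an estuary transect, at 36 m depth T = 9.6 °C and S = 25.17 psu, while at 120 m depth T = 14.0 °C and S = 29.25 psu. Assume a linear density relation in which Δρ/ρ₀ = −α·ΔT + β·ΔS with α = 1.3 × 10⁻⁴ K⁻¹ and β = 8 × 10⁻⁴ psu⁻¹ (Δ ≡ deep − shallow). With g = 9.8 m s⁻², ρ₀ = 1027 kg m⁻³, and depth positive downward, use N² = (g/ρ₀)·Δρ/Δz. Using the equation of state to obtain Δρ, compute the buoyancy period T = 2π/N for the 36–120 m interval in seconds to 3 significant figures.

ΔT = +4.4 K, ΔS = +4.08 psu (deep − shallow).
Δρ/ρ₀ = −αΔT + βΔS = -5.72 × 10⁻⁴ + 3.264 × 10⁻³ = 2.692 × 10⁻³, so Δρ ≈ 2.765 kg m⁻³.
N² = (g/ρ₀)·Δρ/Δz = g·(Δρ/ρ₀)/Δz = 9.8 × 2.692 × 10⁻³ / 84 = 3.1407 × 10⁻⁴ s⁻².
N = √(3.1407 × 10⁻⁴) = 0.017722 rad s⁻¹ → T = 2π/N = 354.54 s ≈ 355 s.

355 s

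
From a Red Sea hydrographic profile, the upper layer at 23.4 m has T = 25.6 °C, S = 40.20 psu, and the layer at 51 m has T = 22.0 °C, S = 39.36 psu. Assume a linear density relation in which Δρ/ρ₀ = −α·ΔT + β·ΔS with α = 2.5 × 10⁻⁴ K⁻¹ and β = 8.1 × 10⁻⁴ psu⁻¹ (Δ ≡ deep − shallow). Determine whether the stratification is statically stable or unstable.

ΔT = 22.0 − 25.6 = -3.6 K and ΔS = 39.36 − 40.20 = -0.84 psu (deep − shallow).
−αΔT = 9.00 × 10⁻⁴; βΔS = -6.804 × 10⁻⁴; sum Δρ/ρ₀ = 2.196 × 10⁻⁴.
Δρ/ρ₀ > 0, so Δρ > 0: deeper water is denser → statically stable.

stable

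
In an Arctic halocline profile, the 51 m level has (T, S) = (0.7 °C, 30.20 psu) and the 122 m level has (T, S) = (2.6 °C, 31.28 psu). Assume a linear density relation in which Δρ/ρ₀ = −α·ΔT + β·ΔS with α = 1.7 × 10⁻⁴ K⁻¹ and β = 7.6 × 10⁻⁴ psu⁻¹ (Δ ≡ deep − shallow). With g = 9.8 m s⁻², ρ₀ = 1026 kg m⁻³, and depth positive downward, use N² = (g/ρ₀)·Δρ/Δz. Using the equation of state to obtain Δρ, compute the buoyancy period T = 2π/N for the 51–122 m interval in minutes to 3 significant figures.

ΔT = +1.9 K, ΔS = +1.08 psu (deep − shallow).
Δρ/ρ₀ = −αΔT + βΔS = -3.23 × 10⁻⁴ + 8.208 × 10⁻⁴ = 4.978 × 10⁻⁴, so Δρ ≈ 0.5107 kg m⁻³.
N² = (g/ρ₀)·Δρ/Δz = g·(Δρ/ρ₀)/Δz = 9.8 × 4.978 × 10⁻⁴ / 71 = 6.8710 × 10⁻⁵ s⁻².
N = √(6.8710 × 10⁻⁵) = 8.2891 × 10⁻³ rad s⁻¹ → T = 2π/N = 758.01 s = 12.633 min ≈ 12.6 min.

12.6 min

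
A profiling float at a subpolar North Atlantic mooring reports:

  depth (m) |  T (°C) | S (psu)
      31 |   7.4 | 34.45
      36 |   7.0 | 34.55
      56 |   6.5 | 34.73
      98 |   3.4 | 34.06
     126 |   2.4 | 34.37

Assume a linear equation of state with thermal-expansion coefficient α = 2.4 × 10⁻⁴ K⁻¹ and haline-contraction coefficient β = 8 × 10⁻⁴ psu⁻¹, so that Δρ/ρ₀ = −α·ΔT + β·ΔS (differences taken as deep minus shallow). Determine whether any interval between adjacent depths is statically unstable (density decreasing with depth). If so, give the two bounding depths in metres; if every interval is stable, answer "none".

Evaluate Δρ/ρ₀ = −αΔT + βΔS across each adjacent pair:
  31–36 m: −αΔT+βΔS = −(2.4 × 10⁻⁴)(-0.4)+(8 × 10⁻⁴)(+0.10) = 1.8 × 10⁻⁴ → stable
  36–56 m: −αΔT+βΔS = −(2.4 × 10⁻⁴)(-0.5)+(8 × 10⁻⁴)(+0.18) = 2.6 × 10⁻⁴ → stable
  56–98 m: −αΔT+βΔS = −(2.4 × 10⁻⁴)(-3.1)+(8 × 10⁻⁴)(-0.67) = 2.1 × 10⁻⁴ → stable
  98–126 m: −αΔT+βΔS = −(2.4 × 10⁻⁴)(-1.0)+(8 × 10⁻⁴)(+0.31) = 4.9 × 10⁻⁴ → stable
Every interval has Δρ > 0: the column is stably stratified throughout.

none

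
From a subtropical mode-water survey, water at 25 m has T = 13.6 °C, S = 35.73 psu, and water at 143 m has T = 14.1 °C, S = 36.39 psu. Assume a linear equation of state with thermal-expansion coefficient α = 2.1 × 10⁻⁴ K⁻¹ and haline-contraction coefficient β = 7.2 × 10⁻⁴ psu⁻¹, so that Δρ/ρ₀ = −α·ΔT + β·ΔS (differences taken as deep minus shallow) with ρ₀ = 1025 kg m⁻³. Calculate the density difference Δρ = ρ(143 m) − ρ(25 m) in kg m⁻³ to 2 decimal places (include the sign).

ΔT = +0.5 K, ΔS = +0.66 psu (deep − shallow).
Δρ/ρ₀ = −(2.1 × 10⁻⁴)(+0.5) + (7.2 × 10⁻⁴)(+0.66) = 3.702 × 10⁻⁴.
Δρ = 1025 × (3.702 × 10⁻⁴) = +0.38 kg m⁻³.
Positive Δρ: denser below, stable.

+0.38 kg m⁻³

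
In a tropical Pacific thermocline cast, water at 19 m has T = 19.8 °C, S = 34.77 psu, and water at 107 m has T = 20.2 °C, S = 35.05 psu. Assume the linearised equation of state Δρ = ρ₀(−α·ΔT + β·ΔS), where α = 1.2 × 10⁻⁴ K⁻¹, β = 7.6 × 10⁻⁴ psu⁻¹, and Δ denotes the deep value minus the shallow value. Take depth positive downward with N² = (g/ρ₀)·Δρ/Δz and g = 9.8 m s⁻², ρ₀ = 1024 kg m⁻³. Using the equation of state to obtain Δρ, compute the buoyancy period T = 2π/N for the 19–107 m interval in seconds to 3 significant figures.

ΔT = +0.4 K, ΔS = +0.28 psu (deep − shallow).
Δρ/ρ₀ = −αΔT + βΔS = -4.80 × 10⁻⁵ + 2.128 × 10⁻⁴ = 1.648 × 10⁻⁴, so Δρ ≈ 0.1688 kg m⁻³.
N² = (g/ρ₀)·Δρ/Δz = g·(Δρ/ρ₀)/Δz = 9.8 × 1.648 × 10⁻⁴ / 88 = 1.8353 × 10⁻⁵ s⁻².
N = √(1.8353 × 10⁻⁵) = 4.2840 × 10⁻³ rad s⁻¹ → T = 2π/N = 1.4667 × 10³ s ≈ 1.47 × 10³ s.

1.47 × 10³ s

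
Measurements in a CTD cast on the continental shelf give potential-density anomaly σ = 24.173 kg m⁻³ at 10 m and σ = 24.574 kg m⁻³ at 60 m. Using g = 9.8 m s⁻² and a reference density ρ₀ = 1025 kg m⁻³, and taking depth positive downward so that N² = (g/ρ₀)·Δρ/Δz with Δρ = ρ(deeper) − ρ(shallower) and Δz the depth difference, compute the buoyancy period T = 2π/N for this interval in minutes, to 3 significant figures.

Δρ = 1024.574 − 1024.173 = 0.401 kg m⁻³ over Δz = 60 − 10 = 50 m.
N² = (9.8/1025) × (0.401/50) = 7.6679 × 10⁻⁵ s⁻².
N = √(7.6679 × 10⁻⁵) = 8.7567 × 10⁻³ rad s⁻¹, so T = 2π/N = 717.53 s = 11.959 min ≈ 12.0 min.

12.0 min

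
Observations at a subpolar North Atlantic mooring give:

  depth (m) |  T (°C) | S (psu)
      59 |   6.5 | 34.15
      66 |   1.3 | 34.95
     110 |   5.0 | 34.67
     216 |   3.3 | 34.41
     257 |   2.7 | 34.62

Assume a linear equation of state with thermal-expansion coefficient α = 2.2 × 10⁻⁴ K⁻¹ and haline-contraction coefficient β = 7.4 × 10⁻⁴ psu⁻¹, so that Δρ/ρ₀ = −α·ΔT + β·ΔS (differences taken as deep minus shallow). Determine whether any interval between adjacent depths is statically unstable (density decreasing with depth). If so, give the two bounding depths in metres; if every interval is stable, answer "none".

Evaluate Δρ/ρ₀ = −αΔT + βΔS across each adjacent pair:
  59–66 m: −αΔT+βΔS = −(2.2 × 10⁻⁴)(-5.2)+(7.4 × 10⁻⁴)(+0.80) = 1.7 × 10⁻³ → stable
  66–110 m: −αΔT+βΔS = −(2.2 × 10⁻⁴)(+3.7)+(7.4 × 10⁻⁴)(-0.28) = -1.0 × 10⁻³ → UNSTABLE
  110–216 m: −αΔT+βΔS = −(2.2 × 10⁻⁴)(-1.7)+(7.4 × 10⁻⁴)(-0.26) = 1.8 × 10⁻⁴ → stable
  216–257 m: −αΔT+βΔS = −(2.2 × 10⁻⁴)(-0.6)+(7.4 × 10⁻⁴)(+0.21) = 2.9 × 10⁻⁴ → stable
The 66–110 m interval has Δρ < 0: lighter water underlies denser water.

66–110 m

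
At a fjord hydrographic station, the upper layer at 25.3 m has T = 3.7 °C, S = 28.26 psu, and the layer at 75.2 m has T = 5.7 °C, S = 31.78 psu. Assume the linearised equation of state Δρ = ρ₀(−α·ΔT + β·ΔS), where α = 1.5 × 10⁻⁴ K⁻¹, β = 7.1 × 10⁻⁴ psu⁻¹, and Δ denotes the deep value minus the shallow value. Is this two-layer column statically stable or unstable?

ΔT = 5.7 − 3.7 = +2.0 K and ΔS = 31.78 − 28.26 = +3.52 psu (deep − shallow).
−αΔT = -3.00 × 10⁻⁴; βΔS = 2.4992 × 10⁻³; sum Δρ/ρ₀ = 2.1992 × 10⁻³.
Δρ/ρ₀ > 0, so Δρ > 0: deeper water is denser → statically stable.

stable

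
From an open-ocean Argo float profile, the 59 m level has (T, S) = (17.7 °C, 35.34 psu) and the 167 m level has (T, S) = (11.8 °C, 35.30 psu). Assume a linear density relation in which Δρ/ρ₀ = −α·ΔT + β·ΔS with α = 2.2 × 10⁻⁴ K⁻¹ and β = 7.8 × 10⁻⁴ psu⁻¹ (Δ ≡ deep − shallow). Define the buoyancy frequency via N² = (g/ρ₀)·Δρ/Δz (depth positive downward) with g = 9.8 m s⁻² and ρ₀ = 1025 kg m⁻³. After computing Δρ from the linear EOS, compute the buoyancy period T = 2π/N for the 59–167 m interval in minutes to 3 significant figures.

9.77 min

ΔT = -5.9 K, ΔS = -0.04 psu (deep − shallow).
Δρ/ρ₀ = −αΔT + βΔS = 1.298 × 10⁻³ − 3.12 × 10⁻⁵ = 1.2668 × 10⁻³, so Δρ ≈ 1.298 kg m⁻³.
N² = (g/ρ₀)·Δρ/Δz = g·(Δρ/ρ₀)/Δz = 9.8 × 1.2668 × 10⁻³ / 108 = 1.1495 × 10⁻⁴ s⁻².
N = √(1.1495 × 10⁻⁴) = 0.010721 rad s⁻¹ → T = 2π/N = 586.06 s = 9.7677 min ≈ 9.77 min.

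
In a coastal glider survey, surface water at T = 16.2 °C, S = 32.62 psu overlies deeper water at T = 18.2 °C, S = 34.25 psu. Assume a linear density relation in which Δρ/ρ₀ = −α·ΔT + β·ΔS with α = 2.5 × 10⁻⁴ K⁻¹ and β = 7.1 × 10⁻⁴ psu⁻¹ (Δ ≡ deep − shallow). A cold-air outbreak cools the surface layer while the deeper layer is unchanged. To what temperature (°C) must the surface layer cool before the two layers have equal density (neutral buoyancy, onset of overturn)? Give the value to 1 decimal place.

13.6 °C

Neutral buoyancy requires Δρ = 0, i.e. −α(T_deep − T_surf′) + β(S_deep − S_surf) = 0.
T_surf′ = T_deep − (β/α)·ΔS = 18.2 − (7.1 × 10⁻⁴/2.5 × 10⁻⁴)·(+1.63) = 13.571 °C.
Cooling required: 16.2 − (13.571) = 2.629 °C.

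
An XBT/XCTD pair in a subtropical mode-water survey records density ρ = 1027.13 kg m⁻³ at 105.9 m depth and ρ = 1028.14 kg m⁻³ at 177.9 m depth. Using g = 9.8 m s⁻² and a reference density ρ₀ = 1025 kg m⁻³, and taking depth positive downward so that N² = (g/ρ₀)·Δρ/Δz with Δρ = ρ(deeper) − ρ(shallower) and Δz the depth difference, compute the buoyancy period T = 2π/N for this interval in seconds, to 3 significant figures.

543 s

Δρ = 1028.14 − 1027.13 = 1.01 kg m⁻³ over Δz = 177.9 − 105.9 = 72 m.
N² = (9.8/1025) × (1.01/72) = 1.3412 × 10⁻⁴ s⁻².
N = √(1.3412 × 10⁻⁴) = 0.011581 rad s⁻¹, so T = 2π/N = 542.54 s ≈ 543 s.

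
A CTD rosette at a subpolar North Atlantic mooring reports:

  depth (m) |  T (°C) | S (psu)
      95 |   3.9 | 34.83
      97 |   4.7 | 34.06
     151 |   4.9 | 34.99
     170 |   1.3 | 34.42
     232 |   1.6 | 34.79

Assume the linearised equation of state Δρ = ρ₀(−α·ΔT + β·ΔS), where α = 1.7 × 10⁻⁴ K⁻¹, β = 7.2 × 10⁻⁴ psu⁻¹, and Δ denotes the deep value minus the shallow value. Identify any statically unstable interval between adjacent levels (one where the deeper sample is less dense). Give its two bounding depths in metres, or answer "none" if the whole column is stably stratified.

95–97 m

Evaluate Δρ/ρ₀ = −αΔT + βΔS across each adjacent pair:
  95–97 m: −αΔT+βΔS = −(1.7 × 10⁻⁴)(+0.8)+(7.2 × 10⁻⁴)(-0.77) = -6.9 × 10⁻⁴ → UNSTABLE
  97–151 m: −αΔT+βΔS = −(1.7 × 10⁻⁴)(+0.2)+(7.2 × 10⁻⁴)(+0.93) = 6.4 × 10⁻⁴ → stable
  151–170 m: −αΔT+βΔS = −(1.7 × 10⁻⁴)(-3.6)+(7.2 × 10⁻⁴)(-0.57) = 2.0 × 10⁻⁴ → stable
  170–232 m: −αΔT+βΔS = −(1.7 × 10⁻⁴)(+0.3)+(7.2 × 10⁻⁴)(+0.37) = 2.2 × 10⁻⁴ → stable
The 95–97 m interval has Δρ < 0: lighter water underlies denser water.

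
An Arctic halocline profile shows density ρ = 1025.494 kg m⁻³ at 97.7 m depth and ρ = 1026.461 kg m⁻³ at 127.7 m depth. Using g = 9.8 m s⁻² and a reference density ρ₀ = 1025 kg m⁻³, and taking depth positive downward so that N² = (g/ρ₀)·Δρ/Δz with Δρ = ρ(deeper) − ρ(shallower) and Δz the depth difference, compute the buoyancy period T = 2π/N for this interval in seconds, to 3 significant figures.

358 s

Δρ = 1026.461 − 1025.494 = 0.967 kg m⁻³ over Δz = 127.7 − 97.7 = 30 m.
N² = (9.8/1025) × (0.967/30) = 3.0818 × 10⁻⁴ s⁻².
N = √(3.0818 × 10⁻⁴) = 0.017555 rad s⁻¹, so T = 2π/N = 357.91 s ≈ 358 s.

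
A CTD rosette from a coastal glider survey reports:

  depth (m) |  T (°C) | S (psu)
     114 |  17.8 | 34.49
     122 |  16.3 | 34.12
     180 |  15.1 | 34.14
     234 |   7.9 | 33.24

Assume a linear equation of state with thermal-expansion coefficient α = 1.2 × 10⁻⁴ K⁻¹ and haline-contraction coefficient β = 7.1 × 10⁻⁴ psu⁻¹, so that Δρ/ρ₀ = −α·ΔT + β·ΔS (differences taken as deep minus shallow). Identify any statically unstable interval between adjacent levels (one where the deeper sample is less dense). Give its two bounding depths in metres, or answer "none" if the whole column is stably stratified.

Evaluate Δρ/ρ₀ = −αΔT + βΔS across each adjacent pair:
  114–122 m: −αΔT+βΔS = −(1.2 × 10⁻⁴)(-1.5)+(7.1 × 10⁻⁴)(-0.37) = -8.3 × 10⁻⁵ → UNSTABLE
  122–180 m: −αΔT+βΔS = −(1.2 × 10⁻⁴)(-1.2)+(7.1 × 10⁻⁴)(+0.02) = 1.6 × 10⁻⁴ → stable
  180–234 m: −αΔT+βΔS = −(1.2 × 10⁻⁴)(-7.2)+(7.1 × 10⁻⁴)(-0.90) = 2.3 × 10⁻⁴ → stable
The 114–122 m interval has Δρ < 0: lighter water underlies denser water.

114–122 m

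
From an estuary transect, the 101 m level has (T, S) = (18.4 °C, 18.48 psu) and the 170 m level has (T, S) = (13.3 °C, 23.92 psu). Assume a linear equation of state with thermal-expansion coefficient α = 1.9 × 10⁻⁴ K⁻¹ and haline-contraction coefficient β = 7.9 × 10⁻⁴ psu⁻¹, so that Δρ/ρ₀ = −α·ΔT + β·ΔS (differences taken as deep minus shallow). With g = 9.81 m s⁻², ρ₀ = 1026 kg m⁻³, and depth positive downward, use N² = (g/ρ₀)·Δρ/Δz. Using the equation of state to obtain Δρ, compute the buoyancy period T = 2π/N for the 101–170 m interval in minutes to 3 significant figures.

ΔT = -5.1 K, ΔS = +5.44 psu (deep − shallow).
Δρ/ρ₀ = −αΔT + βΔS = 9.69 × 10⁻⁴ + 4.2976 × 10⁻³ = 5.2666 × 10⁻³, so Δρ ≈ 5.404 kg m⁻³.
N² = (g/ρ₀)·Δρ/Δz = g·(Δρ/ρ₀)/Δz = 9.81 × 5.2666 × 10⁻³ / 69 = 7.4877 × 10⁻⁴ s⁻².
N = √(7.4877 × 10⁻⁴) = 0.027364 rad s⁻¹ → T = 2π/N = 229.62 s = 3.8270 min ≈ 3.83 min.

3.83 min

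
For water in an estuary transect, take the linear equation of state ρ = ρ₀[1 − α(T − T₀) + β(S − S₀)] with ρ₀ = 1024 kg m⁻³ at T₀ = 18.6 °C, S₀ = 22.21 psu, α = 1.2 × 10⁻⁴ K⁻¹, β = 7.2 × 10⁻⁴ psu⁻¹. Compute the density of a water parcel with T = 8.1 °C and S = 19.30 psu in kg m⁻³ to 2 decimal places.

T − T₀ = -10.5 K, S − S₀ = -2.91 psu.
Bracket = 1 − α·(-10.5) + β·(-2.91) = 1 + (-8.352 × 10⁻⁴) = 0.9991648.
ρ = 1024 × 0.9991648 = 1023.14 kg m⁻³.

1023.14 kg m⁻³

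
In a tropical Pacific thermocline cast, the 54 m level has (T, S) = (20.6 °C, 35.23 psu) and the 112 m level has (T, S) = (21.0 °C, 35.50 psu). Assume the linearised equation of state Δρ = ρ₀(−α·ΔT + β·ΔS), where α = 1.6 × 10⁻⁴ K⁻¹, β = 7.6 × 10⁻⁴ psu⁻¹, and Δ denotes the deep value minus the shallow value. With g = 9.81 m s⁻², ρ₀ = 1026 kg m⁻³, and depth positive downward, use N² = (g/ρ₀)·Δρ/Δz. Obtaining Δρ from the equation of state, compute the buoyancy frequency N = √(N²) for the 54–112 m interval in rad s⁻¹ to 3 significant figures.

ΔT = +0.4 K, ΔS = +0.27 psu (deep − shallow).
Δρ/ρ₀ = −αΔT + βΔS = -6.40 × 10⁻⁵ + 2.052 × 10⁻⁴ = 1.412 × 10⁻⁴, so Δρ ≈ 0.1449 kg m⁻³.
N² = (g/ρ₀)·Δρ/Δz = g·(Δρ/ρ₀)/Δz = 9.81 × 1.412 × 10⁻⁴ / 58 = 2.3882 × 10⁻⁵ s⁻².
N = √(2.3882 × 10⁻⁵) = 4.8869 × 10⁻³ rad s⁻¹ ≈ 4.89 × 10⁻³ rad s⁻¹.

4.89 × 10⁻³ rad s⁻¹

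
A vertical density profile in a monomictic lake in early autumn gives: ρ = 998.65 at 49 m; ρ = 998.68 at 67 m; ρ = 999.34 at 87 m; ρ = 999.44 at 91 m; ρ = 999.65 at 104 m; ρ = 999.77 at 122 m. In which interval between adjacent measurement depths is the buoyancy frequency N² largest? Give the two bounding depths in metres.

67–87 m

Compute the density gradient over each adjacent pair:
  49–67 m: Δρ/Δz = 0.03/18 = 1.7 × 10⁻³ kg m⁻⁴
  67–87 m: Δρ/Δz = 0.66/20 = 0.033 kg m⁻⁴
  87–91 m: Δρ/Δz = 0.10/4 = 0.025 kg m⁻⁴
  91–104 m: Δρ/Δz = 0.21/13 = 0.016 kg m⁻⁴
  104–122 m: Δρ/Δz = 0.12/18 = 6.7 × 10⁻³ kg m⁻⁴
The largest gradient is in the 67–87 m interval — the pycnocline.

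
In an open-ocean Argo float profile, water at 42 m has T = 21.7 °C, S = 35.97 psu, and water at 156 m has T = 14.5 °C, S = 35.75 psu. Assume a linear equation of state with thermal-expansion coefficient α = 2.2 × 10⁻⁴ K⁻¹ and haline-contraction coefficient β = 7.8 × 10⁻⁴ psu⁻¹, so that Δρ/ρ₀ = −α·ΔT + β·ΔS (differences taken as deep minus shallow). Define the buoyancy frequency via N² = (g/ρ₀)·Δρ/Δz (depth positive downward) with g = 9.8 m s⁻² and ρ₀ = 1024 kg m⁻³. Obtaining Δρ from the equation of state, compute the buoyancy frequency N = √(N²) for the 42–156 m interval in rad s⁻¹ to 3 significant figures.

ΔT = -7.2 K, ΔS = -0.22 psu (deep − shallow).
Δρ/ρ₀ = −αΔT + βΔS = 1.584 × 10⁻³ − 1.716 × 10⁻⁴ = 1.4124 × 10⁻³, so Δρ ≈ 1.446 kg m⁻³.
N² = (g/ρ₀)·Δρ/Δz = g·(Δρ/ρ₀)/Δz = 9.8 × 1.4124 × 10⁻³ / 114 = 1.2142 × 10⁻⁴ s⁻².
N = √(1.2142 × 10⁻⁴) = 0.011019 rad s⁻¹ ≈ 0.0110 rad s⁻¹.

0.0110 rad s⁻¹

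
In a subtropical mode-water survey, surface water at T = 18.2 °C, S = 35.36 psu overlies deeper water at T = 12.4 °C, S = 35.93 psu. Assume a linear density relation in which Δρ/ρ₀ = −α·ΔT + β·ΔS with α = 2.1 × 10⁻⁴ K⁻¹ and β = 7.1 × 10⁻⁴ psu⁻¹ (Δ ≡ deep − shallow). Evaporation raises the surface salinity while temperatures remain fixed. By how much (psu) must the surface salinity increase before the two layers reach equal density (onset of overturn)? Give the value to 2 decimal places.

Neutral buoyancy requires −α(T_deep − T_surf) + β(S_deep − S_surf′) = 0.
S_surf′ = S_deep − (α/β)·ΔT = 35.93 − (2.1 × 10⁻⁴/7.1 × 10⁻⁴)·(-5.8) = 37.6455 psu.
Increase required: 37.6455 − 35.36 = 2.2855 psu.

2.29 psu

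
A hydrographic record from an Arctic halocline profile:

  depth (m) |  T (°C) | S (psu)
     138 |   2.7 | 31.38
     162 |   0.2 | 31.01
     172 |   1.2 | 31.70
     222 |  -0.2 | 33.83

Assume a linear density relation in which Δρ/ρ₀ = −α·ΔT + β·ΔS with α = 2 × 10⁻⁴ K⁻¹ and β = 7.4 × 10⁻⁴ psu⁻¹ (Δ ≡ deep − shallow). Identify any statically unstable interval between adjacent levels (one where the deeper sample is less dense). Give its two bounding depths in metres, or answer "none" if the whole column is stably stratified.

Evaluate Δρ/ρ₀ = −αΔT + βΔS across each adjacent pair:
  138–162 m: −αΔT+βΔS = −(2 × 10⁻⁴)(-2.5)+(7.4 × 10⁻⁴)(-0.37) = 2.3 × 10⁻⁴ → stable
  162–172 m: −αΔT+βΔS = −(2 × 10⁻⁴)(+1.0)+(7.4 × 10⁻⁴)(+0.69) = 3.1 × 10⁻⁴ → stable
  172–222 m: −αΔT+βΔS = −(2 × 10⁻⁴)(-1.4)+(7.4 × 10⁻⁴)(+2.13) = 1.9 × 10⁻³ → stable
Every interval has Δρ > 0: the column is stably stratified throughout.

none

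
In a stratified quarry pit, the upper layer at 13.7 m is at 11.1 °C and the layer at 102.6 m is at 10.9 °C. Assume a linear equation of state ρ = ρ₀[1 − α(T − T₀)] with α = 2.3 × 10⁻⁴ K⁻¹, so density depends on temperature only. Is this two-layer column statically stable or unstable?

stable

ΔT = 10.9 − 11.1 = -0.2 K, so Δρ/ρ₀ = −αΔT = 4.60 × 10⁻⁵.
Δρ/ρ₀ > 0, so Δρ > 0: deeper water is denser → statically stable.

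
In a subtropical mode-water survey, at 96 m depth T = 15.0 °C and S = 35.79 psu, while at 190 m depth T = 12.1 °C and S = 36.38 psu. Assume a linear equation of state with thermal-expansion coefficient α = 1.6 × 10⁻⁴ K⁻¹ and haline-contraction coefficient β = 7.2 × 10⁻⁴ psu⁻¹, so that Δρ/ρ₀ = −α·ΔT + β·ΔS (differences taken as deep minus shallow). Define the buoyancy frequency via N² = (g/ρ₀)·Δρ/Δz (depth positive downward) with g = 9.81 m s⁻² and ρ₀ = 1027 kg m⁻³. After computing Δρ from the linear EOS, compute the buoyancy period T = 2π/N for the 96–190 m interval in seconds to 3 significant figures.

ΔT = -2.9 K, ΔS = +0.59 psu (deep − shallow).
Δρ/ρ₀ = −αΔT + βΔS = 4.64 × 10⁻⁴ + 4.248 × 10⁻⁴ = 8.888 × 10⁻⁴, so Δρ ≈ 0.9128 kg m⁻³.
N² = (g/ρ₀)·Δρ/Δz = g·(Δρ/ρ₀)/Δz = 9.81 × 8.888 × 10⁻⁴ / 94 = 9.2757 × 10⁻⁵ s⁻².
N = √(9.2757 × 10⁻⁵) = 9.6310 × 10⁻³ rad s⁻¹ → T = 2π/N = 652.39 s ≈ 652 s.

652 s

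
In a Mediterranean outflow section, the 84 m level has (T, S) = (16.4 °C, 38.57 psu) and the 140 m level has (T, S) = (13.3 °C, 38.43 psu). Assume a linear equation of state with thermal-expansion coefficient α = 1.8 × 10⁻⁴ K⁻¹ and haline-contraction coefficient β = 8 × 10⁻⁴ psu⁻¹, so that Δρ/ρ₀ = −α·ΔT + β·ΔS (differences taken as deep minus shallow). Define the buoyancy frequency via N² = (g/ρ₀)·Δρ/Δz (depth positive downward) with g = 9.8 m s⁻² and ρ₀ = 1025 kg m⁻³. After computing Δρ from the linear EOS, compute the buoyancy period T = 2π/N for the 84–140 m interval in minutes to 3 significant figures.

ΔT = -3.1 K, ΔS = -0.14 psu (deep − shallow).
Δρ/ρ₀ = −αΔT + βΔS = 5.58 × 10⁻⁴ − 1.12 × 10⁻⁴ = 4.46 × 10⁻⁴, so Δρ ≈ 0.4572 kg m⁻³.
N² = (g/ρ₀)·Δρ/Δz = g·(Δρ/ρ₀)/Δz = 9.8 × 4.46 × 10⁻⁴ / 56 = 7.8050 × 10⁻⁵ s⁻².
N = √(7.8050 × 10⁻⁵) = 8.8346 × 10⁻³ rad s⁻¹ → T = 2π/N = 711.20 s = 11.853 min ≈ 11.9 min.

11.9 min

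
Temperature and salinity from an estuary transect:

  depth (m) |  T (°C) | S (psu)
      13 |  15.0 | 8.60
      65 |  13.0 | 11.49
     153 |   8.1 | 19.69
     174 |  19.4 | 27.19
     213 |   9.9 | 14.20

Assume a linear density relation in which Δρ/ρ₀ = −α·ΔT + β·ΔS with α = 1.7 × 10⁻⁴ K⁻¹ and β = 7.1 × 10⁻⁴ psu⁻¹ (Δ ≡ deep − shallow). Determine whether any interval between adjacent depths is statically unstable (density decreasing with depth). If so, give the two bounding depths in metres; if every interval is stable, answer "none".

Evaluate Δρ/ρ₀ = −αΔT + βΔS across each adjacent pair:
  13–65 m: −αΔT+βΔS = −(1.7 × 10⁻⁴)(-2.0)+(7.1 × 10⁻⁴)(+2.89) = 2.4 × 10⁻³ → stable
  65–153 m: −αΔT+βΔS = −(1.7 × 10⁻⁴)(-4.9)+(7.1 × 10⁻⁴)(+8.20) = 6.7 × 10⁻³ → stable
  153–174 m: −αΔT+βΔS = −(1.7 × 10⁻⁴)(+11.3)+(7.1 × 10⁻⁴)(+7.50) = 3.4 × 10⁻³ → stable
  174–213 m: −αΔT+βΔS = −(1.7 × 10⁻⁴)(-9.5)+(7.1 × 10⁻⁴)(-12.99) = -7.6 × 10⁻³ → UNSTABLE
The 174–213 m interval has Δρ < 0: lighter water underlies denser water.

174–213 m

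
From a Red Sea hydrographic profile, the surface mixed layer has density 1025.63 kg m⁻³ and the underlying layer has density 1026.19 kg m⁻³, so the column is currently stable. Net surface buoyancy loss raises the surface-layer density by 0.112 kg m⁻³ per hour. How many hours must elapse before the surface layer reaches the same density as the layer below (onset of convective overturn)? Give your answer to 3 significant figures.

Density deficit of the surface layer: 1026.19 − 1025.63 = 0.56 kg m⁻³.
Required change = 0.56 / 0.112 = 5.00 hours.

5.00 hours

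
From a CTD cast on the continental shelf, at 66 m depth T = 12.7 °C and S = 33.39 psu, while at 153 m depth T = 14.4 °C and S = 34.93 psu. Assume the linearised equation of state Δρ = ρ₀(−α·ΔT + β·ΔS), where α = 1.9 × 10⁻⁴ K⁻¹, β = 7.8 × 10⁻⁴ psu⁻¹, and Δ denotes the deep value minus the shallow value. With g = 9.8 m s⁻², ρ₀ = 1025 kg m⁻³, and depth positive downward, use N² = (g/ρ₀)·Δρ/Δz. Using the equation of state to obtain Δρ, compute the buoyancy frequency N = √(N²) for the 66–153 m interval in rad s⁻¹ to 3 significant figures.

ΔT = +1.7 K, ΔS = +1.54 psu (deep − shallow).
Δρ/ρ₀ = −αΔT + βΔS = -3.23 × 10⁻⁴ + 1.2012 × 10⁻³ = 8.782 × 10⁻⁴, so Δρ ≈ 0.9002 kg m⁻³.
N² = (g/ρ₀)·Δρ/Δz = g·(Δρ/ρ₀)/Δz = 9.8 × 8.782 × 10⁻⁴ / 87 = 9.8924 × 10⁻⁵ s⁻².
N = √(9.8924 × 10⁻⁵) = 9.9461 × 10⁻³ rad s⁻¹ ≈ 9.95 × 10⁻³ rad s⁻¹.

9.95 × 10⁻³ rad s⁻¹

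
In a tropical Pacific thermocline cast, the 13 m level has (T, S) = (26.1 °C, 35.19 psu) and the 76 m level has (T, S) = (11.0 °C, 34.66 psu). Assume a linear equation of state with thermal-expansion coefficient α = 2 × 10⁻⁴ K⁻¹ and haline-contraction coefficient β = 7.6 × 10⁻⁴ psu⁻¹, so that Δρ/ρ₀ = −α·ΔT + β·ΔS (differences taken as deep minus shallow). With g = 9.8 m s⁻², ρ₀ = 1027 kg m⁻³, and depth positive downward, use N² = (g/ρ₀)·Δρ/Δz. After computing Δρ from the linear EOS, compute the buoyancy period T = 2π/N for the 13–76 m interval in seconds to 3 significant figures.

311 s

ΔT = -15.1 K, ΔS = -0.53 psu (deep − shallow).
Δρ/ρ₀ = −αΔT + βΔS = 3.02 × 10⁻³ − 4.028 × 10⁻⁴ = 2.6172 × 10⁻³, so Δρ ≈ 2.688 kg m⁻³.
N² = (g/ρ₀)·Δρ/Δz = g·(Δρ/ρ₀)/Δz = 9.8 × 2.6172 × 10⁻³ / 63 = 4.0712 × 10⁻⁴ s⁻².
N = √(4.0712 × 10⁻⁴) = 0.020177 rad s⁻¹ → T = 2π/N = 311.40 s ≈ 311 s.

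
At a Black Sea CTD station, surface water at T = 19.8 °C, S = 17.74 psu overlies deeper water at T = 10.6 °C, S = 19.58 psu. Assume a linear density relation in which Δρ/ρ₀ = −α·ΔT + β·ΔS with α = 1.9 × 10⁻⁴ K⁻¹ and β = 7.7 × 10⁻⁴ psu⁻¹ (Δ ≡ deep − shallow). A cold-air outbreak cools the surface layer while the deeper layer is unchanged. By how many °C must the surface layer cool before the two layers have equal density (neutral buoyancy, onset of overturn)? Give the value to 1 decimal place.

16.7 °C

Neutral buoyancy requires Δρ = 0, i.e. −α(T_deep − T_surf′) + β(S_deep − S_surf) = 0.
T_surf′ = T_deep − (β/α)·ΔS = 10.6 − (7.7 × 10⁻⁴/1.9 × 10⁻⁴)·(+1.84) = 3.143 °C.
Cooling required: 19.8 − (3.143) = 16.657 °C.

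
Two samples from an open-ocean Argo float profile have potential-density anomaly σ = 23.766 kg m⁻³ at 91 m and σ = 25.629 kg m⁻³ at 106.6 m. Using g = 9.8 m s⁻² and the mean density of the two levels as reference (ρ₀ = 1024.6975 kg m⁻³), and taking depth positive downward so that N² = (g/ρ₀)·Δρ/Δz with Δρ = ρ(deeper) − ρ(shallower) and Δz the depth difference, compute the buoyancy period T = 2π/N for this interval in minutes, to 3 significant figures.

3.10 min

Δρ = 1025.629 − 1023.766 = 1.863 kg m⁻³ over Δz = 106.6 − 91 = 15.6 m.
N² = (9.8/1024.6975) × (1.863/15.6) = 1.1421 × 10⁻³ s⁻².
N = √(1.1421 × 10⁻³) = 0.033795 rad s⁻¹, so T = 2π/N = 185.92 s = 3.0987 min ≈ 3.10 min.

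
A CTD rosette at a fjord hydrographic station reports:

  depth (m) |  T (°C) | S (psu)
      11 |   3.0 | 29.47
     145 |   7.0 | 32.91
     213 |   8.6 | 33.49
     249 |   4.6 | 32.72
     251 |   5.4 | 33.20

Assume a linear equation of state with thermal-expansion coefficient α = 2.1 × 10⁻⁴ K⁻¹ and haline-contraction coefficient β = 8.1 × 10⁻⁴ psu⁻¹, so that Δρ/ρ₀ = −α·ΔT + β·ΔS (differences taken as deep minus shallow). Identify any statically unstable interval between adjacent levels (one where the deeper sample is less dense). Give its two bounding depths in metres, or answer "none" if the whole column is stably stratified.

none

Evaluate Δρ/ρ₀ = −αΔT + βΔS across each adjacent pair:
  11–145 m: −αΔT+βΔS = −(2.1 × 10⁻⁴)(+4.0)+(8.1 × 10⁻⁴)(+3.44) = 1.9 × 10⁻³ → stable
  145–213 m: −αΔT+βΔS = −(2.1 × 10⁻⁴)(+1.6)+(8.1 × 10⁻⁴)(+0.58) = 1.3 × 10⁻⁴ → stable
  213–249 m: −αΔT+βΔS = −(2.1 × 10⁻⁴)(-4.0)+(8.1 × 10⁻⁴)(-0.77) = 2.2 × 10⁻⁴ → stable
  249–251 m: −αΔT+βΔS = −(2.1 × 10⁻⁴)(+0.8)+(8.1 × 10⁻⁴)(+0.48) = 2.2 × 10⁻⁴ → stable
Every interval has Δρ > 0: the column is stably stratified throughout.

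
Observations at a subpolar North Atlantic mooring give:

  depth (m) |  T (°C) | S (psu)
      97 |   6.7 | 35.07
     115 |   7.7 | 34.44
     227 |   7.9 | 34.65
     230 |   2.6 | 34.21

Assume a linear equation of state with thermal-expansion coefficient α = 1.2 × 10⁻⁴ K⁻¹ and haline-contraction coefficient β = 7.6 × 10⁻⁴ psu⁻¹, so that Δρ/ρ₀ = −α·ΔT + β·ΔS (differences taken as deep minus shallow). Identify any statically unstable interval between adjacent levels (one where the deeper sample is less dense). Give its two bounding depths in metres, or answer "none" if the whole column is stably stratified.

Evaluate Δρ/ρ₀ = −αΔT + βΔS across each adjacent pair:
  97–115 m: −αΔT+βΔS = −(1.2 × 10⁻⁴)(+1.0)+(7.6 × 10⁻⁴)(-0.63) = -6.0 × 10⁻⁴ → UNSTABLE
  115–227 m: −αΔT+βΔS = −(1.2 × 10⁻⁴)(+0.2)+(7.6 × 10⁻⁴)(+0.21) = 1.4 × 10⁻⁴ → stable
  227–230 m: −αΔT+βΔS = −(1.2 × 10⁻⁴)(-5.3)+(7.6 × 10⁻⁴)(-0.44) = 3.0 × 10⁻⁴ → stable
The 97–115 m interval has Δρ < 0: lighter water underlies denser water.

97–115 m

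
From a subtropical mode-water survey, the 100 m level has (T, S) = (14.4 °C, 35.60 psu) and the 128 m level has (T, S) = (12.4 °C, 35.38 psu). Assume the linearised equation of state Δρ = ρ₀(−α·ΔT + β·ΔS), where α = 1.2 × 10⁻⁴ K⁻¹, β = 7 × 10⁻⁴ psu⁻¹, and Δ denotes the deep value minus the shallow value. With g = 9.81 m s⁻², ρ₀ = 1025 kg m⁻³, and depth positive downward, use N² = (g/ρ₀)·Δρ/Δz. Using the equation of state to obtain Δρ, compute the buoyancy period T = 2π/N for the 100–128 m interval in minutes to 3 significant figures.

19.1 min

ΔT = -2.0 K, ΔS = -0.22 psu (deep − shallow).
Δρ/ρ₀ = −αΔT + βΔS = 2.40 × 10⁻⁴ − 1.54 × 10⁻⁴ = 8.60 × 10⁻⁵, so Δρ ≈ 0.08815 kg m⁻³.
N² = (g/ρ₀)·Δρ/Δz = g·(Δρ/ρ₀)/Δz = 9.81 × 8.60 × 10⁻⁵ / 28 = 3.0131 × 10⁻⁵ s⁻².
N = √(3.0131 × 10⁻⁵) = 5.4892 × 10⁻³ rad s⁻¹ → T = 2π/N = 1.1446 × 10³ s = 19.077 min ≈ 19.1 min.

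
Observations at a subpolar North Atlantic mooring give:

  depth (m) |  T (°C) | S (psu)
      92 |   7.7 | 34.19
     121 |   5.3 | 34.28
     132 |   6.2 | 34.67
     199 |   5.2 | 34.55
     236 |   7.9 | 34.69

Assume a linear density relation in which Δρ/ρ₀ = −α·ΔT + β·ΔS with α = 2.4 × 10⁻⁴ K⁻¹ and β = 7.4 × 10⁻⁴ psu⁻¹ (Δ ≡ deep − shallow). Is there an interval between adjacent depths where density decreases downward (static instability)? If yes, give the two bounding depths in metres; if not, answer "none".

Evaluate Δρ/ρ₀ = −αΔT + βΔS across each adjacent pair:
  92–121 m: −αΔT+βΔS = −(2.4 × 10⁻⁴)(-2.4)+(7.4 × 10⁻⁴)(+0.09) = 6.4 × 10⁻⁴ → stable
  121–132 m: −αΔT+βΔS = −(2.4 × 10⁻⁴)(+0.9)+(7.4 × 10⁻⁴)(+0.39) = 7.3 × 10⁻⁵ → stable
  132–199 m: −αΔT+βΔS = −(2.4 × 10⁻⁴)(-1.0)+(7.4 × 10⁻⁴)(-0.12) = 1.5 × 10⁻⁴ → stable
  199–236 m: −αΔT+βΔS = −(2.4 × 10⁻⁴)(+2.7)+(7.4 × 10⁻⁴)(+0.14) = -5.4 × 10⁻⁴ → UNSTABLE
The 199–236 m interval has Δρ < 0: lighter water underlies denser water.

199–236 m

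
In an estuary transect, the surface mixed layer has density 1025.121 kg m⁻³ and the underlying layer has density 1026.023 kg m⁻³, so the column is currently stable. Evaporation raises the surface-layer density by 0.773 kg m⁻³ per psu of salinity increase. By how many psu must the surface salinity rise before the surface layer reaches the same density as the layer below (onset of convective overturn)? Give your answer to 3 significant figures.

1.17 psu

Density deficit of the surface layer: 1026.023 − 1025.121 = 0.902 kg m⁻³.
Required change = 0.902 / 0.773 = 1.17 psu.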